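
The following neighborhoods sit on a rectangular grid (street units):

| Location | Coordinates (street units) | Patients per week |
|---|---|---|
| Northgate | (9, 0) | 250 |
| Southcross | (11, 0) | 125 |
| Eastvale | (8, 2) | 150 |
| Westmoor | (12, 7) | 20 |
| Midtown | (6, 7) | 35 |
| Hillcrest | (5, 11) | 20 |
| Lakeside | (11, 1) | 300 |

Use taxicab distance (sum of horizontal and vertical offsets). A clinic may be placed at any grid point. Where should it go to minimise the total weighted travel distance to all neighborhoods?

(9, 1)

Manhattan distance separates: Σwᵢ(|x−xᵢ|+|y−yᵢ|) = Σwᵢ|x−xᵢ| + Σwᵢ|y−yᵢ|, so x and y are optimised independently as 1-D weighted medians.
Total weight W = 900; half = 450.
x-coordinate, sorted with cumulative weight:
  x=5 (Hillcrest, w=20) cum 20
  x=6 (Midtown, w=35) cum 55
  x=8 (Eastvale, w=150) cum 205
  x=9 (Northgate, w=250) cum 455  ← median
  x=11 (Southcross, w=125) cum 580
  x=11 (Lakeside, w=300) cum 880
  x=12 (Westmoor, w=20) cum 900
⇒ x* = 9
y-coordinate, sorted with cumulative weight:
  y=0 (Northgate, w=250) cum 250
  y=0 (Southcross, w=125) cum 375
  y=1 (Lakeside, w=300) cum 675  ← median
  y=2 (Eastvale, w=150) cum 825
  y=7 (Westmoor, w=20) cum 845
  y=7 (Midtown, w=35) cum 880
  y=11 (Hillcrest, w=20) cum 900
⇒ y* = 1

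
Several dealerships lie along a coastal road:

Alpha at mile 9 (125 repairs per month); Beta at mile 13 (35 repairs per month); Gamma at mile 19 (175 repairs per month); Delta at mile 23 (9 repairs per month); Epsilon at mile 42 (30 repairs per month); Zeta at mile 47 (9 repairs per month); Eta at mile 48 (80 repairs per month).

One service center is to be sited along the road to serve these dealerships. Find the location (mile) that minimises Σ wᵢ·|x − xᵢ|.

x = 19

For a sum of weighted absolute distances on a line, the optimum is the weighted median (not the mean). Total weight W = 463; half-weight = 231.5.
Sort by position and accumulate weight:
  mile 9 (Alpha, w=125) → cum 125
  mile 13 (Beta, w=35) → cum 160
  mile 19 (Gamma, w=175) → cum 335  ≥ 231.5 → median here
  mile 23 (Delta, w=9) → cum 344
  mile 42 (Epsilon, w=30) → cum 374
  mile 47 (Zeta, w=9) → cum 383
  mile 48 (Eta, w=80) → cum 463
Optimal location: mile 19.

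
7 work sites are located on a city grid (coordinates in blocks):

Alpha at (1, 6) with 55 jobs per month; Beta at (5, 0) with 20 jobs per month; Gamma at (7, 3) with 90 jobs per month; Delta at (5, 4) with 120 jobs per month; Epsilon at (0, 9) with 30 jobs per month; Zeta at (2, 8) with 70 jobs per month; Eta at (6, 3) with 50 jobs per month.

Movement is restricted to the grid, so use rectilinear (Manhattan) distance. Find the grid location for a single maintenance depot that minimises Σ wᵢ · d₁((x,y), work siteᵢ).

Manhattan distance separates: Σwᵢ(|x−xᵢ|+|y−yᵢ|) = Σwᵢ|x−xᵢ| + Σwᵢ|y−yᵢ|, so x and y are optimised independently as 1-D weighted medians.
Total weight W = 435; half = 217.5.
x-coordinate, sorted with cumulative weight:
  x=0 (Epsilon, w=30) cum 30
  x=1 (Alpha, w=55) cum 85
  x=2 (Zeta, w=70) cum 155
  x=5 (Beta, w=20) cum 175
  x=5 (Delta, w=120) cum 295  ← median
  x=6 (Eta, w=50) cum 345
  x=7 (Gamma, w=90) cum 435
⇒ x* = 5
y-coordinate, sorted with cumulative weight:
  y=0 (Beta, w=20) cum 20
  y=3 (Gamma, w=90) cum 110
  y=3 (Eta, w=50) cum 160
  y=4 (Delta, w=120) cum 280  ← median
  y=6 (Alpha, w=55) cum 335
  y=8 (Zeta, w=70) cum 405
  y=9 (Epsilon, w=30) cum 435
⇒ y* = 4

(5, 4)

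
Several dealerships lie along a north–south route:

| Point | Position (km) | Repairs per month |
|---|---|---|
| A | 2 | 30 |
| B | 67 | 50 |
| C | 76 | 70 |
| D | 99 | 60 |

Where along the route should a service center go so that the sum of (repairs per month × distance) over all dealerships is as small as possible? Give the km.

For a sum of weighted absolute distances on a line, the optimum is the weighted median (not the mean). Total weight W = 210; half-weight = 105.
Sort by position and accumulate weight:
  km 2 (A, w=30) → cum 30
  km 67 (B, w=50) → cum 80
  km 76 (C, w=70) → cum 150  ≥ 105 → median here
  km 99 (D, w=60) → cum 210
Optimal location: km 76.

x = 76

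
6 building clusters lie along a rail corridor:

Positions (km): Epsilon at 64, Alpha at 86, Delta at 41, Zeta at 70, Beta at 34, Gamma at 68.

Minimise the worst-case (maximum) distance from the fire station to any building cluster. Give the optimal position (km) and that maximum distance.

location 60, max distance 26

The 1-center on a line is the midpoint of the two extreme points: leftmost at 34, rightmost at 86.
Optimal location = (34 + 86)/2 = 60; maximum distance = (86 − 34)/2 = 26.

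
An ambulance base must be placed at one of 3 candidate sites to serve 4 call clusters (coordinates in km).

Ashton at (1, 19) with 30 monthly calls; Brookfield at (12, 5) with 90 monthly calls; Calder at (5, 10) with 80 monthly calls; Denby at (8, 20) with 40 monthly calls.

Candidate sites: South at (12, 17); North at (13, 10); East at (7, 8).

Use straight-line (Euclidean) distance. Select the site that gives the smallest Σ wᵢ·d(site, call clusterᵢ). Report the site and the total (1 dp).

Total weighted distance at each candidate:
  South (12, 17): total = 2407.4
  North (13, 10): total = 1996.1
  East (7, 8): total = 1608.6
Minimum is at East with total 1608.6 km.

East, total 1608.6 km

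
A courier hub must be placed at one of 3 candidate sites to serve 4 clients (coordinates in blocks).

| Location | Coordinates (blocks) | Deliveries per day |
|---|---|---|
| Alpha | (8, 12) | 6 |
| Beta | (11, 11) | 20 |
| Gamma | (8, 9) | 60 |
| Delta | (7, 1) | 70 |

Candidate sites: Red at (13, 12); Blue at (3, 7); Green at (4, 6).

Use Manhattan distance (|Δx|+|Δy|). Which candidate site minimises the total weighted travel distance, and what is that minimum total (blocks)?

Total weighted distance at each candidate:
  Red (13, 12): total = 1760
  Blue (3, 7): total = 1420
  Green (4, 6): total = 1280
Minimum is at Green with total 1280 blocks.

Green, total 1280 blocks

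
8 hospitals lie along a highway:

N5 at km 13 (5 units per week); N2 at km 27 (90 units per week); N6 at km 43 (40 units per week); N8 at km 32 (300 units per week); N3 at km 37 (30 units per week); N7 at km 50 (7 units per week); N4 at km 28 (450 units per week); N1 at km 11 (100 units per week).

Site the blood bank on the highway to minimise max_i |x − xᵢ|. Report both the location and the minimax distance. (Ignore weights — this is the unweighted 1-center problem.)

location 30.5, max distance 19.5

The 1-center on a line is the midpoint of the two extreme points: leftmost at 11, rightmost at 50.
Optimal location = (11 + 50)/2 = 30.5; maximum distance = (50 − 11)/2 = 19.5.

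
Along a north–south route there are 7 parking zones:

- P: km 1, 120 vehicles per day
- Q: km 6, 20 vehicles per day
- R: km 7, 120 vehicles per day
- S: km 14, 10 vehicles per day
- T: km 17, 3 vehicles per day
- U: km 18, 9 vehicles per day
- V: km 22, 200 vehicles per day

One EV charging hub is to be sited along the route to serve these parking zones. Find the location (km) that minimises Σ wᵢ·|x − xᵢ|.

For a sum of weighted absolute distances on a line, the optimum is the weighted median (not the mean). Total weight W = 482; half-weight = 241.
Sort by position and accumulate weight:
  km 1 (P, w=120) → cum 120
  km 6 (Q, w=20) → cum 140
  km 7 (R, w=120) → cum 260  ≥ 241 → median here
  km 14 (S, w=10) → cum 270
  km 17 (T, w=3) → cum 273
  km 18 (U, w=9) → cum 282
  km 22 (V, w=200) → cum 482
Optimal location: km 7.

x = 7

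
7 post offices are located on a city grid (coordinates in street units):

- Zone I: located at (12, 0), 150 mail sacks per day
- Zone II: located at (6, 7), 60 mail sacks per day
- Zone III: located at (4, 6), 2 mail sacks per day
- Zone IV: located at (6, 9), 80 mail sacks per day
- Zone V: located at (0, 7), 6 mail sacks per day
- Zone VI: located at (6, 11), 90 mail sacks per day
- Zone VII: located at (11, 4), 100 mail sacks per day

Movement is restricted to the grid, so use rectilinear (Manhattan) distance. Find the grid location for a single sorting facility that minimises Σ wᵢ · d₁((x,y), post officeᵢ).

Manhattan distance separates: Σwᵢ(|x−xᵢ|+|y−yᵢ|) = Σwᵢ|x−xᵢ| + Σwᵢ|y−yᵢ|, so x and y are optimised independently as 1-D weighted medians.
Total weight W = 488; half = 244.
x-coordinate, sorted with cumulative weight:
  x=0 (Zone V, w=6) cum 6
  x=4 (Zone III, w=2) cum 8
  x=6 (Zone II, w=60) cum 68
  x=6 (Zone IV, w=80) cum 148
  x=6 (Zone VI, w=90) cum 238
  x=11 (Zone VII, w=100) cum 338  ← median
  x=12 (Zone I, w=150) cum 488
⇒ x* = 11
y-coordinate, sorted with cumulative weight:
  y=0 (Zone I, w=150) cum 150
  y=4 (Zone VII, w=100) cum 250  ← median
  y=6 (Zone III, w=2) cum 252
  y=7 (Zone II, w=60) cum 312
  y=7 (Zone V, w=6) cum 318
  y=9 (Zone IV, w=80) cum 398
  y=11 (Zone VI, w=90) cum 488
⇒ y* = 4

(11, 4)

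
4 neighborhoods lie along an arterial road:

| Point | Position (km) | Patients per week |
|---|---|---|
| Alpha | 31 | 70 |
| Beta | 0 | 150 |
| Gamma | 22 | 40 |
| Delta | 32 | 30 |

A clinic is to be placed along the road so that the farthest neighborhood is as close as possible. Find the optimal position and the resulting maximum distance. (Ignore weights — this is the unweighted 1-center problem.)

location 16, max distance 16

The 1-center on a line is the midpoint of the two extreme points: leftmost at 0, rightmost at 32.
Optimal location = (0 + 32)/2 = 16; maximum distance = (32 − 0)/2 = 16.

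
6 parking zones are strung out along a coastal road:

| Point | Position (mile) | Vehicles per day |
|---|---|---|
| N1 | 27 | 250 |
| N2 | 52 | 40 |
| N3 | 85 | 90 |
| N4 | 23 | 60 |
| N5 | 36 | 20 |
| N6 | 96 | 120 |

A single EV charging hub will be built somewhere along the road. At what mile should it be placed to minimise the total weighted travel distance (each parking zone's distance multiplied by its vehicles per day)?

For a sum of weighted absolute distances on a line, the optimum is the weighted median (not the mean). Total weight W = 580; half-weight = 290.
Sort by position and accumulate weight:
  mile 23 (N4, w=60) → cum 60
  mile 27 (N1, w=250) → cum 310  ≥ 290 → median here
  mile 36 (N5, w=20) → cum 330
  mile 52 (N2, w=40) → cum 370
  mile 85 (N3, w=90) → cum 460
  mile 96 (N6, w=120) → cum 580
Optimal location: mile 27.

x = 27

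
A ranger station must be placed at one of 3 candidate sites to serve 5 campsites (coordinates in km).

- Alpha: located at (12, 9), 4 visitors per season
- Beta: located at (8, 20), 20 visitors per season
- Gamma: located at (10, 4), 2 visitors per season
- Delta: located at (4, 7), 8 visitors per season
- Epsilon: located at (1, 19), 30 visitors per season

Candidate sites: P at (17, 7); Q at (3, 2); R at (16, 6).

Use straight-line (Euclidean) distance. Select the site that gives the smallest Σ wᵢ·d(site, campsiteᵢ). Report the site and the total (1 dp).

Q, total 988.1 km

Total weighted distance at each candidate:
  P (17, 7): total = 1057.0
  Q (3, 2): total = 988.1
  R (16, 6): total = 1047.0
Minimum is at Q with total 988.1 km.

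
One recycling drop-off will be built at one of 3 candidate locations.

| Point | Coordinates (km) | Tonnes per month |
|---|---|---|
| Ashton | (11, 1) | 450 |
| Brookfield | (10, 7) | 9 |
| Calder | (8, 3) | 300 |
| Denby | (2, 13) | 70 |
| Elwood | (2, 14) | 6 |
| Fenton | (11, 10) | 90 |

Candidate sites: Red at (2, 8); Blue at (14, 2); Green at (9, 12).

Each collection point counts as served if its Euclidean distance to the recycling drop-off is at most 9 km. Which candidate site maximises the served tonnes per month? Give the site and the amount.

Coverage radius r = 9 km; a point is covered iff (Δx)²+(Δy)² ≤ 9² = 81.
  Red (2, 8): covers {Brookfield, Calder, Denby, Elwood} → 385
  Blue (14, 2): covers {Ashton, Brookfield, Calder, Fenton} → 849
  Green (9, 12): covers {Brookfield, Denby, Elwood, Fenton} → 175
Maximum coverage at Blue: 849 tonnes per month.

Blue, covering 849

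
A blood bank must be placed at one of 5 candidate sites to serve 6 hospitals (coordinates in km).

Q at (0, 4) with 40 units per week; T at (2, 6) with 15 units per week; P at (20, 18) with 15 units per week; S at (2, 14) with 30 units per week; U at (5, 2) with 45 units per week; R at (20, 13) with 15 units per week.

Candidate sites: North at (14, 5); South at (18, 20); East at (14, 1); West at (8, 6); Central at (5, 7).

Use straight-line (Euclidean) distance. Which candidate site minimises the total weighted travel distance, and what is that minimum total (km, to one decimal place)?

Central, total 1255.5 km

Total weighted distance at each candidate:
  North (14, 5): total = 1983.7
  South (18, 20): total = 2945.7
  East (14, 1): total = 2177.6
  West (8, 6): total = 1407.8
  Central (5, 7): total = 1255.5
Minimum is at Central with total 1255.5 km.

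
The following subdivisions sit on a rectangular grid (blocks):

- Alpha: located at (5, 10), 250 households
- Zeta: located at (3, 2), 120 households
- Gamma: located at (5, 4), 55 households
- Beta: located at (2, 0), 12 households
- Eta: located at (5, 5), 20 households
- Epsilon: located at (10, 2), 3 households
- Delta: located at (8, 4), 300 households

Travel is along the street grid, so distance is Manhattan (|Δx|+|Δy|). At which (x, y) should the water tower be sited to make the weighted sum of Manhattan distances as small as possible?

Manhattan distance separates: Σwᵢ(|x−xᵢ|+|y−yᵢ|) = Σwᵢ|x−xᵢ| + Σwᵢ|y−yᵢ|, so x and y are optimised independently as 1-D weighted medians.
Total weight W = 760; half = 380.
x-coordinate, sorted with cumulative weight:
  x=2 (Beta, w=12) cum 12
  x=3 (Zeta, w=120) cum 132
  x=5 (Alpha, w=250) cum 382  ← median
  x=5 (Gamma, w=55) cum 437
  x=5 (Eta, w=20) cum 457
  x=8 (Delta, w=300) cum 757
  x=10 (Epsilon, w=3) cum 760
⇒ x* = 5
y-coordinate, sorted with cumulative weight:
  y=0 (Beta, w=12) cum 12
  y=2 (Zeta, w=120) cum 132
  y=2 (Epsilon, w=3) cum 135
  y=4 (Gamma, w=55) cum 190
  y=4 (Delta, w=300) cum 490  ← median
  y=5 (Eta, w=20) cum 510
  y=10 (Alpha, w=250) cum 760
⇒ y* = 4

(5, 4)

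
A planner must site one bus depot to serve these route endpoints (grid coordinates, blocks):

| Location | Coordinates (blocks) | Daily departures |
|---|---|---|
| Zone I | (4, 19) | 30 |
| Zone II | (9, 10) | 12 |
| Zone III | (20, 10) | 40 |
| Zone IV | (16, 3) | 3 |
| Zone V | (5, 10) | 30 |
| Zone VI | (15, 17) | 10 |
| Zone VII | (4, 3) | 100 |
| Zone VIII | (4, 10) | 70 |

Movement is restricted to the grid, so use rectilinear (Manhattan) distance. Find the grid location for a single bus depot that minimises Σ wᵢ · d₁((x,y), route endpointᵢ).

Manhattan distance separates: Σwᵢ(|x−xᵢ|+|y−yᵢ|) = Σwᵢ|x−xᵢ| + Σwᵢ|y−yᵢ|, so x and y are optimised independently as 1-D weighted medians.
Total weight W = 295; half = 147.5.
x-coordinate, sorted with cumulative weight:
  x=4 (Zone I, w=30) cum 30
  x=4 (Zone VII, w=100) cum 130
  x=4 (Zone VIII, w=70) cum 200  ← median
  x=5 (Zone V, w=30) cum 230
  x=9 (Zone II, w=12) cum 242
  x=15 (Zone VI, w=10) cum 252
  x=16 (Zone IV, w=3) cum 255
  x=20 (Zone III, w=40) cum 295
⇒ x* = 4
y-coordinate, sorted with cumulative weight:
  y=3 (Zone IV, w=3) cum 3
  y=3 (Zone VII, w=100) cum 103
  y=10 (Zone II, w=12) cum 115
  y=10 (Zone III, w=40) cum 155  ← median
  y=10 (Zone V, w=30) cum 185
  y=10 (Zone VIII, w=70) cum 255
  y=17 (Zone VI, w=10) cum 265
  y=19 (Zone I, w=30) cum 295
⇒ y* = 10

(4, 10)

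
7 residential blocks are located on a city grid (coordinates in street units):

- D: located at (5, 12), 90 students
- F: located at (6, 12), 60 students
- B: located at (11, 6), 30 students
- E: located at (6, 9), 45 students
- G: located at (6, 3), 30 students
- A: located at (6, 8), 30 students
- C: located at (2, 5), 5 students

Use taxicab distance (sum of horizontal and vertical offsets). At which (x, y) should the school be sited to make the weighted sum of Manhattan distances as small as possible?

(6, 12)

Manhattan distance separates: Σwᵢ(|x−xᵢ|+|y−yᵢ|) = Σwᵢ|x−xᵢ| + Σwᵢ|y−yᵢ|, so x and y are optimised independently as 1-D weighted medians.
Total weight W = 290; half = 145.
x-coordinate, sorted with cumulative weight:
  x=2 (C, w=5) cum 5
  x=5 (D, w=90) cum 95
  x=6 (F, w=60) cum 155  ← median
  x=6 (E, w=45) cum 200
  x=6 (G, w=30) cum 230
  x=6 (A, w=30) cum 260
  x=11 (B, w=30) cum 290
⇒ x* = 6
y-coordinate, sorted with cumulative weight:
  y=3 (G, w=30) cum 30
  y=5 (C, w=5) cum 35
  y=6 (B, w=30) cum 65
  y=8 (A, w=30) cum 95
  y=9 (E, w=45) cum 140
  y=12 (D, w=90) cum 230  ← median
  y=12 (F, w=60) cum 290
⇒ y* = 12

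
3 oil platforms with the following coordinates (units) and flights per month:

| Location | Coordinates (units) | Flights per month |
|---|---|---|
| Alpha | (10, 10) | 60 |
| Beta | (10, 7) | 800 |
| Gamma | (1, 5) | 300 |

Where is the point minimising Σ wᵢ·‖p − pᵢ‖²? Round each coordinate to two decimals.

(7.67, 6.64)

The minimiser of Σwᵢ‖p−pᵢ‖² is the weighted centroid p* = (Σwᵢpᵢ)/(Σwᵢ).
Σwᵢ = 1160.
Σwᵢxᵢ = 60·10 + 800·10 + 300·1 = 8900.
Σwᵢyᵢ = 60·10 + 800·7 + 300·5 = 7700.
x* = 8900/1160 = 7.67, y* = 7700/1160 = 6.64.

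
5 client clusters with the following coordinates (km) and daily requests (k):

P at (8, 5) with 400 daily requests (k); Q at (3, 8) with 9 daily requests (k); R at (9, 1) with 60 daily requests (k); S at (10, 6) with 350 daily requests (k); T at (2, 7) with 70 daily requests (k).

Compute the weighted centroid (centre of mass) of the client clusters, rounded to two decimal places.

The minimiser of Σwᵢ‖p−pᵢ‖² is the weighted centroid p* = (Σwᵢpᵢ)/(Σwᵢ).
Σwᵢ = 889.
Σwᵢxᵢ = 400·8 + 9·3 + 60·9 + 350·10 + 70·2 = 7407.
Σwᵢyᵢ = 400·5 + 9·8 + 60·1 + 350·6 + 70·7 = 4722.
x* = 7407/889 = 8.33, y* = 4722/889 = 5.31.

(8.33, 5.31)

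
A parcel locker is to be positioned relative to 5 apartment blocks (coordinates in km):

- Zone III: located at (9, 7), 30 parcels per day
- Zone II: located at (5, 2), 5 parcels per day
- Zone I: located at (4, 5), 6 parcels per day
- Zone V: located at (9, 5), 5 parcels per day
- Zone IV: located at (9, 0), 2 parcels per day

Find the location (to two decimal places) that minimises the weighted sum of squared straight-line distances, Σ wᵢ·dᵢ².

The minimiser of Σwᵢ‖p−pᵢ‖² is the weighted centroid p* = (Σwᵢpᵢ)/(Σwᵢ).
Σwᵢ = 48.
Σwᵢxᵢ = 30·9 + 5·5 + 6·4 + 5·9 + 2·9 = 382.
Σwᵢyᵢ = 30·7 + 5·2 + 6·5 + 5·5 + 2·0 = 275.
x* = 382/48 = 7.96, y* = 275/48 = 5.73.

(7.96, 5.73)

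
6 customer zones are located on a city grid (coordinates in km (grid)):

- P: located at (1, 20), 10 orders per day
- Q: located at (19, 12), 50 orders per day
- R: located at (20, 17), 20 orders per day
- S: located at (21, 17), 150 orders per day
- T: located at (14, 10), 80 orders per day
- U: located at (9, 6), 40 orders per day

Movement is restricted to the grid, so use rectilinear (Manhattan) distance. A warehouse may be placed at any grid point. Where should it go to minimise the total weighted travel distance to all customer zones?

Manhattan distance separates: Σwᵢ(|x−xᵢ|+|y−yᵢ|) = Σwᵢ|x−xᵢ| + Σwᵢ|y−yᵢ|, so x and y are optimised independently as 1-D weighted medians.
Total weight W = 350; half = 175.
x-coordinate, sorted with cumulative weight:
  x=1 (P, w=10) cum 10
  x=9 (U, w=40) cum 50
  x=14 (T, w=80) cum 130
  x=19 (Q, w=50) cum 180  ← median
  x=20 (R, w=20) cum 200
  x=21 (S, w=150) cum 350
⇒ x* = 19
y-coordinate, sorted with cumulative weight:
  y=6 (U, w=40) cum 40
  y=10 (T, w=80) cum 120
  y=12 (Q, w=50) cum 170
  y=17 (R, w=20) cum 190  ← median
  y=17 (S, w=150) cum 340
  y=20 (P, w=10) cum 350
⇒ y* = 17

(19, 17)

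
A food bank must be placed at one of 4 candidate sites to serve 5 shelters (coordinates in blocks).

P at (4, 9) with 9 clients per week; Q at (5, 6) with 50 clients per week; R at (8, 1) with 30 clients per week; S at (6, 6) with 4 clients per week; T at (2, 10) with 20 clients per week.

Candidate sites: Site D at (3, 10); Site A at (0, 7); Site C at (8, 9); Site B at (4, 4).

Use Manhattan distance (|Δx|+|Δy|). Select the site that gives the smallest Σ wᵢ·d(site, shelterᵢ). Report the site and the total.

Total weighted distance at each candidate:
  Site D (3, 10): total = 786
  Site A (0, 7): total = 902
  Site C (8, 9): total = 736
  Site B (4, 4): total = 581
Minimum is at Site B with total 581 blocks.

Site B, total 581 blocks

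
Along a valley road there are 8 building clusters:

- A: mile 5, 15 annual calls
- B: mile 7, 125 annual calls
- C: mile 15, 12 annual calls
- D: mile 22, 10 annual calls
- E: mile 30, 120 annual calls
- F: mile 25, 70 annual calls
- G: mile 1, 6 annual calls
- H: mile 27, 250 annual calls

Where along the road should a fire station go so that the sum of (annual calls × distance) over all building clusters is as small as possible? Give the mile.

For a sum of weighted absolute distances on a line, the optimum is the weighted median (not the mean). Total weight W = 608; half-weight = 304.
Sort by position and accumulate weight:
  mile 1 (G, w=6) → cum 6
  mile 5 (A, w=15) → cum 21
  mile 7 (B, w=125) → cum 146
  mile 15 (C, w=12) → cum 158
  mile 22 (D, w=10) → cum 168
  mile 25 (F, w=70) → cum 238
  mile 27 (H, w=250) → cum 488  ≥ 304 → median here
  mile 30 (E, w=120) → cum 608
Optimal location: mile 27.

x = 27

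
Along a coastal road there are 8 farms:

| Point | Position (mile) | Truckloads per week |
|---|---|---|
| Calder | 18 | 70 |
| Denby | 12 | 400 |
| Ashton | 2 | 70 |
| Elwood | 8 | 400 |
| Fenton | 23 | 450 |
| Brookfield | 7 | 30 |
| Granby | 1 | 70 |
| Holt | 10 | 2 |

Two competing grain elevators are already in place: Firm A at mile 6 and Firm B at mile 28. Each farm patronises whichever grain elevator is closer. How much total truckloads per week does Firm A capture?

The indifferent point is the midpoint (6+28)/2 = 17; farms left of it (closer to Firm A at 6) go to Firm A, those right go to Firm B.
  Granby at 1 (w=70) → Firm A
  Ashton at 2 (w=70) → Firm A
  Brookfield at 7 (w=30) → Firm A
  Elwood at 8 (w=400) → Firm A
  Holt at 10 (w=2) → Firm A
  Denby at 12 (w=400) → Firm A
  Calder at 18 (w=70) → Firm B
  Fenton at 23 (w=450) → Firm B
Firm A captures 972; Firm B captures 520.

972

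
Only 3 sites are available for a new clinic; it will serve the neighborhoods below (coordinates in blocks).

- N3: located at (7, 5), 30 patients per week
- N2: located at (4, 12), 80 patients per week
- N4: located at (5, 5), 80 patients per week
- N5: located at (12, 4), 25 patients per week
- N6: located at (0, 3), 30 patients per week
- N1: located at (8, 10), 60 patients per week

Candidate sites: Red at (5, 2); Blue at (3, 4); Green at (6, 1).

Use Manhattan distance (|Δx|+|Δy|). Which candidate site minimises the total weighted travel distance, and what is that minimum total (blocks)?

Total weighted distance at each candidate:
  Red (5, 2): total = 2335
  Blue (3, 4): total = 2115
  Green (6, 1): total = 2715
Minimum is at Blue with total 2115 blocks.

Blue, total 2115 blocks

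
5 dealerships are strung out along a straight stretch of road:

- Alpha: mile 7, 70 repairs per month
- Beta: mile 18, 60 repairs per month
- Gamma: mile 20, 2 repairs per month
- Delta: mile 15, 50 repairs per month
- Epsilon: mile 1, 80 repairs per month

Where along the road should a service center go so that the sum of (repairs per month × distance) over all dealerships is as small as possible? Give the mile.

x = 7

For a sum of weighted absolute distances on a line, the optimum is the weighted median (not the mean). Total weight W = 262; half-weight = 131.
Sort by position and accumulate weight:
  mile 1 (Epsilon, w=80) → cum 80
  mile 7 (Alpha, w=70) → cum 150  ≥ 131 → median here
  mile 15 (Delta, w=50) → cum 200
  mile 18 (Beta, w=60) → cum 260
  mile 20 (Gamma, w=2) → cum 262
Optimal location: mile 7.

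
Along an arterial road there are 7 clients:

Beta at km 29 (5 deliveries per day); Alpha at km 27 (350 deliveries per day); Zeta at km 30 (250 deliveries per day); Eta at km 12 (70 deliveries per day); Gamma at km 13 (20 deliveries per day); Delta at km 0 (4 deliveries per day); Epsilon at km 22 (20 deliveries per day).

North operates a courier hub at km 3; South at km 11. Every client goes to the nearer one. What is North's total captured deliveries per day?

4

The indifferent point is the midpoint (3+11)/2 = 7; clients left of it (closer to North at 3) go to North, those right go to South.
  Delta at 0 (w=4) → North
  Eta at 12 (w=70) → South
  Gamma at 13 (w=20) → South
  Epsilon at 22 (w=20) → South
  Alpha at 27 (w=350) → South
  Beta at 29 (w=5) → South
  Zeta at 30 (w=250) → South
North captures 4; South captures 715.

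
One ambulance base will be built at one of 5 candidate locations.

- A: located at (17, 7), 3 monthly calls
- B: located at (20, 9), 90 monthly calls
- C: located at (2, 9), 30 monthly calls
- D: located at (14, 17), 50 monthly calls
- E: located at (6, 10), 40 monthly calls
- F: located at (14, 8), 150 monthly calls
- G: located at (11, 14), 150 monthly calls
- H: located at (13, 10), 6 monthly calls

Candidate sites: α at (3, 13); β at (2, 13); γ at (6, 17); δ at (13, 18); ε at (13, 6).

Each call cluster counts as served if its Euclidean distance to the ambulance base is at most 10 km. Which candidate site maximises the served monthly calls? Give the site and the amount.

Coverage radius r = 10 km; a point is covered iff (Δx)²+(Δy)² ≤ 10² = 100.
  α (3, 13): covers {C, E, G} → 220
  β (2, 13): covers {C, E, G} → 220
  γ (6, 17): covers {C, D, E, G, H} → 276
  δ (13, 18): covers {D, G, H} → 206
  ε (13, 6): covers {A, B, E, F, G, H} → 439
Maximum coverage at ε: 439 monthly calls.

ε, covering 439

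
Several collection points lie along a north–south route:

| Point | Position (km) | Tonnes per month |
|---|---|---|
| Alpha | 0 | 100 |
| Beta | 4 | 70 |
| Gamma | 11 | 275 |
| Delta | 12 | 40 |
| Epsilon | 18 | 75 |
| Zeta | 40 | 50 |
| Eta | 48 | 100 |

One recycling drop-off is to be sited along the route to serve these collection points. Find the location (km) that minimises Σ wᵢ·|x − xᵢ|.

x = 11

For a sum of weighted absolute distances on a line, the optimum is the weighted median (not the mean). Total weight W = 710; half-weight = 355.
Sort by position and accumulate weight:
  km 0 (Alpha, w=100) → cum 100
  km 4 (Beta, w=70) → cum 170
  km 11 (Gamma, w=275) → cum 445  ≥ 355 → median here
  km 12 (Delta, w=40) → cum 485
  km 18 (Epsilon, w=75) → cum 560
  km 40 (Zeta, w=50) → cum 610
  km 48 (Eta, w=100) → cum 710
Optimal location: km 11.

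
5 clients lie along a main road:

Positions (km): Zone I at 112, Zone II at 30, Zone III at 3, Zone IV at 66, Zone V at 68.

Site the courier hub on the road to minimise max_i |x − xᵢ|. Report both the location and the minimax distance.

The 1-center on a line is the midpoint of the two extreme points: leftmost at 3, rightmost at 112.
Optimal location = (3 + 112)/2 = 57.5; maximum distance = (112 − 3)/2 = 54.5.

location 57.5, max distance 54.5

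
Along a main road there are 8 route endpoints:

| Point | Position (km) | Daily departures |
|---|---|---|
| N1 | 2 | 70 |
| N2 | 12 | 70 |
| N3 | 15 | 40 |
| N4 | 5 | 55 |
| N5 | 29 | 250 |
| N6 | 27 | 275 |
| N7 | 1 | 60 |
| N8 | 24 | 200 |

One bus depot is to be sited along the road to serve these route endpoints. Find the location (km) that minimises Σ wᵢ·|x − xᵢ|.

For a sum of weighted absolute distances on a line, the optimum is the weighted median (not the mean). Total weight W = 1020; half-weight = 510.
Sort by position and accumulate weight:
  km 1 (N7, w=60) → cum 60
  km 2 (N1, w=70) → cum 130
  km 5 (N4, w=55) → cum 185
  km 12 (N2, w=70) → cum 255
  km 15 (N3, w=40) → cum 295
  km 24 (N8, w=200) → cum 495
  km 27 (N6, w=275) → cum 770  ≥ 510 → median here
  km 29 (N5, w=250) → cum 1020
Optimal location: km 27.

x = 27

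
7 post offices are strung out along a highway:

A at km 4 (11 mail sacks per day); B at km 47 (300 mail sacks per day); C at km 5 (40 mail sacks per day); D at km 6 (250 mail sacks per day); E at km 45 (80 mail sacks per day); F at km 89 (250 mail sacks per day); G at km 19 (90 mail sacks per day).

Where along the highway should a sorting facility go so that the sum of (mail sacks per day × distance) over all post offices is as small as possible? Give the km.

x = 47

For a sum of weighted absolute distances on a line, the optimum is the weighted median (not the mean). Total weight W = 1021; half-weight = 510.5.
Sort by position and accumulate weight:
  km 4 (A, w=11) → cum 11
  km 5 (C, w=40) → cum 51
  km 6 (D, w=250) → cum 301
  km 19 (G, w=90) → cum 391
  km 45 (E, w=80) → cum 471
  km 47 (B, w=300) → cum 771  ≥ 510.5 → median here
  km 89 (F, w=250) → cum 1021
Optimal location: km 47.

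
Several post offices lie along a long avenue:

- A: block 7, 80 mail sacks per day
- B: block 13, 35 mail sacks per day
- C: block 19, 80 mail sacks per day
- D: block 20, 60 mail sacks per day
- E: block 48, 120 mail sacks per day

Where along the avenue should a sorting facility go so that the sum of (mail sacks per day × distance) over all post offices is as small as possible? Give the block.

For a sum of weighted absolute distances on a line, the optimum is the weighted median (not the mean). Total weight W = 375; half-weight = 187.5.
Sort by position and accumulate weight:
  block 7 (A, w=80) → cum 80
  block 13 (B, w=35) → cum 115
  block 19 (C, w=80) → cum 195  ≥ 187.5 → median here
  block 20 (D, w=60) → cum 255
  block 48 (E, w=120) → cum 375
Optimal location: block 19.

x = 19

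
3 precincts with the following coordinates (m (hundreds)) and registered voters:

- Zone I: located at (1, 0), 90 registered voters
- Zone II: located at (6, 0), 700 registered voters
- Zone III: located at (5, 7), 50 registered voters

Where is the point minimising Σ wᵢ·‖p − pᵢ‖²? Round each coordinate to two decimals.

(5.40, 0.42)

The minimiser of Σwᵢ‖p−pᵢ‖² is the weighted centroid p* = (Σwᵢpᵢ)/(Σwᵢ).
Σwᵢ = 840.
Σwᵢxᵢ = 90·1 + 700·6 + 50·5 = 4540.
Σwᵢyᵢ = 90·0 + 700·0 + 50·7 = 350.
x* = 4540/840 = 5.40, y* = 350/840 = 0.42.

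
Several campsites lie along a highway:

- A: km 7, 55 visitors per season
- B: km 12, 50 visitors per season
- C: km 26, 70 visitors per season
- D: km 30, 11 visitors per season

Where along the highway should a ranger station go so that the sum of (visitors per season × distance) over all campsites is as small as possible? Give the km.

For a sum of weighted absolute distances on a line, the optimum is the weighted median (not the mean). Total weight W = 186; half-weight = 93.
Sort by position and accumulate weight:
  km 7 (A, w=55) → cum 55
  km 12 (B, w=50) → cum 105  ≥ 93 → median here
  km 26 (C, w=70) → cum 175
  km 30 (D, w=11) → cum 186
Optimal location: km 12.

x = 12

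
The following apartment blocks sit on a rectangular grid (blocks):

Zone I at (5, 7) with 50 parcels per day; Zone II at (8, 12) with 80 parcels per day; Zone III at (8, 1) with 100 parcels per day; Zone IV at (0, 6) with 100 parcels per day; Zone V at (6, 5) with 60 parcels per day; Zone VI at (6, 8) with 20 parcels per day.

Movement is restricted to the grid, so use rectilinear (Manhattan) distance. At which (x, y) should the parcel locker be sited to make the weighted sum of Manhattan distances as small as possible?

(6, 6)

Manhattan distance separates: Σwᵢ(|x−xᵢ|+|y−yᵢ|) = Σwᵢ|x−xᵢ| + Σwᵢ|y−yᵢ|, so x and y are optimised independently as 1-D weighted medians.
Total weight W = 410; half = 205.
x-coordinate, sorted with cumulative weight:
  x=0 (Zone IV, w=100) cum 100
  x=5 (Zone I, w=50) cum 150
  x=6 (Zone V, w=60) cum 210  ← median
  x=6 (Zone VI, w=20) cum 230
  x=8 (Zone II, w=80) cum 310
  x=8 (Zone III, w=100) cum 410
⇒ x* = 6
y-coordinate, sorted with cumulative weight:
  y=1 (Zone III, w=100) cum 100
  y=5 (Zone V, w=60) cum 160
  y=6 (Zone IV, w=100) cum 260  ← median
  y=7 (Zone I, w=50) cum 310
  y=8 (Zone VI, w=20) cum 330
  y=12 (Zone II, w=80) cum 410
⇒ y* = 6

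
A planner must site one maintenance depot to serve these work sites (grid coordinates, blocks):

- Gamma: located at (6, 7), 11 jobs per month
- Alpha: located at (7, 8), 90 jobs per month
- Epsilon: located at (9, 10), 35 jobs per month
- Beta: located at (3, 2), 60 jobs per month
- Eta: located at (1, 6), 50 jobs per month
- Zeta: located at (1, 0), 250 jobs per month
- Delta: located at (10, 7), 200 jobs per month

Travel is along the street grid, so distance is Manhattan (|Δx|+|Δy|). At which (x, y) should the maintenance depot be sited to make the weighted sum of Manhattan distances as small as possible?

Manhattan distance separates: Σwᵢ(|x−xᵢ|+|y−yᵢ|) = Σwᵢ|x−xᵢ| + Σwᵢ|y−yᵢ|, so x and y are optimised independently as 1-D weighted medians.
Total weight W = 696; half = 348.
x-coordinate, sorted with cumulative weight:
  x=1 (Eta, w=50) cum 50
  x=1 (Zeta, w=250) cum 300
  x=3 (Beta, w=60) cum 360  ← median
  x=6 (Gamma, w=11) cum 371
  x=7 (Alpha, w=90) cum 461
  x=9 (Epsilon, w=35) cum 496
  x=10 (Delta, w=200) cum 696
⇒ x* = 3
y-coordinate, sorted with cumulative weight:
  y=0 (Zeta, w=250) cum 250
  y=2 (Beta, w=60) cum 310
  y=6 (Eta, w=50) cum 360  ← median
  y=7 (Gamma, w=11) cum 371
  y=7 (Delta, w=200) cum 571
  y=8 (Alpha, w=90) cum 661
  y=10 (Epsilon, w=35) cum 696
⇒ y* = 6

(3, 6)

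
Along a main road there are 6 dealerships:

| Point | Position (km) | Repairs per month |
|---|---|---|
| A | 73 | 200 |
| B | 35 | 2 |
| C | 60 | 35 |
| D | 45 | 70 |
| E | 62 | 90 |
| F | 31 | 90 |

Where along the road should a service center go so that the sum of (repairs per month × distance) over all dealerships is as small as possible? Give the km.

x = 62

For a sum of weighted absolute distances on a line, the optimum is the weighted median (not the mean). Total weight W = 487; half-weight = 243.5.
Sort by position and accumulate weight:
  km 31 (F, w=90) → cum 90
  km 35 (B, w=2) → cum 92
  km 45 (D, w=70) → cum 162
  km 60 (C, w=35) → cum 197
  km 62 (E, w=90) → cum 287  ≥ 243.5 → median here
  km 73 (A, w=200) → cum 487
Optimal location: km 62.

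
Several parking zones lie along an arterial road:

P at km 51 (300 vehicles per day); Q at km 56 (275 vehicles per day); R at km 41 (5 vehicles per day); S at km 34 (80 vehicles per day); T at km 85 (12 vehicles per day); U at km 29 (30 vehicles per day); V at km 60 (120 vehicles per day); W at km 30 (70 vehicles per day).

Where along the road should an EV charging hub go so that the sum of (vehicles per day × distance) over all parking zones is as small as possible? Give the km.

x = 51

For a sum of weighted absolute distances on a line, the optimum is the weighted median (not the mean). Total weight W = 892; half-weight = 446.
Sort by position and accumulate weight:
  km 29 (U, w=30) → cum 30
  km 30 (W, w=70) → cum 100
  km 34 (S, w=80) → cum 180
  km 41 (R, w=5) → cum 185
  km 51 (P, w=300) → cum 485  ≥ 446 → median here
  km 56 (Q, w=275) → cum 760
  km 60 (V, w=120) → cum 880
  km 85 (T, w=12) → cum 892
Optimal location: km 51.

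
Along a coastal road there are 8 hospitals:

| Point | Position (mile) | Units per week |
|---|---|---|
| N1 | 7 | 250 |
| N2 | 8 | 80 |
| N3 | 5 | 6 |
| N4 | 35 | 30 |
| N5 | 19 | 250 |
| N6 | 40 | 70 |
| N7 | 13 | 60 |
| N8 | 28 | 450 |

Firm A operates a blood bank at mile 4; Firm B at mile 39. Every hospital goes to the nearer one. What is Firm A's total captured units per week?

The indifferent point is the midpoint (4+39)/2 = 21.5; hospitals left of it (closer to Firm A at 4) go to Firm A, those right go to Firm B.
  N3 at 5 (w=6) → Firm A
  N1 at 7 (w=250) → Firm A
  N2 at 8 (w=80) → Firm A
  N7 at 13 (w=60) → Firm A
  N5 at 19 (w=250) → Firm A
  N8 at 28 (w=450) → Firm B
  N4 at 35 (w=30) → Firm B
  N6 at 40 (w=70) → Firm B
Firm A captures 646; Firm B captures 550.

646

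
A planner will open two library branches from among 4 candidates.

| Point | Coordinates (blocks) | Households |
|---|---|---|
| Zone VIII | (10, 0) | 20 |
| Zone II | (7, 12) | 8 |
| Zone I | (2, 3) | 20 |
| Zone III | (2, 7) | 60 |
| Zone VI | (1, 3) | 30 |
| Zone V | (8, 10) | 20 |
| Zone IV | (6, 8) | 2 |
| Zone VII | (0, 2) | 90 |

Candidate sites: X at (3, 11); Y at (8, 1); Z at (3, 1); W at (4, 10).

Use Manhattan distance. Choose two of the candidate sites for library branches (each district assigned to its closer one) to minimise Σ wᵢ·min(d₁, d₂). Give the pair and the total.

Evaluate every pair (each demand assigned to the nearer of the two):
  {Z, W}: total = 1128
  {X, Z}: total = 1172
  {Y, Z}: total = 1314
  {Y, W}: total = 1728
  {X, Y}: total = 1772
  {X, W}: total = 2308
Best pair: {Z, W} with total 1128.

{Z, W}, total 1128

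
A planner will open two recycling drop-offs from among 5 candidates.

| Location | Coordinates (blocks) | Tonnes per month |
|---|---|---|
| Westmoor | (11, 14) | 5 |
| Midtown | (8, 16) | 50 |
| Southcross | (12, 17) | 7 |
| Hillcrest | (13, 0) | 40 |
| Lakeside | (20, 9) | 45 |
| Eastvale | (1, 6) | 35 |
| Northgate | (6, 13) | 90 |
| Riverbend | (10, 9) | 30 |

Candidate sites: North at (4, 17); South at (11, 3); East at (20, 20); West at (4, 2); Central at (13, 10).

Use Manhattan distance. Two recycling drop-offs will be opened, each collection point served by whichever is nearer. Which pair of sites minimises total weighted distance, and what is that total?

{North, Central}, total 2246

Evaluate every pair (each demand assigned to the nearer of the two):
  {North, Central}: total = 2246
  {North, South}: total = 2436
  {West, Central}: total = 2661
  {South, Central}: total = 2671
  {East, Central}: total = 2976
  {North, West}: total = 3006
  {North, East}: total = 3341
  {South, West}: total = 3460
  {South, East}: total = 3642
  {East, West}: total = 3692
Best pair: {North, Central} with total 2246.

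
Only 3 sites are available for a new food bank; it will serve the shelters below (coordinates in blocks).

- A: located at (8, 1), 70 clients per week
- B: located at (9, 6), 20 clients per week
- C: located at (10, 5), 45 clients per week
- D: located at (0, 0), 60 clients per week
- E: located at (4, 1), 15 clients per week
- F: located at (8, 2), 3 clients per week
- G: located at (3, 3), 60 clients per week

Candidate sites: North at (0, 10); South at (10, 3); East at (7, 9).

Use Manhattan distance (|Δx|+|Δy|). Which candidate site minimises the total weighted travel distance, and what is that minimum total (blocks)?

South, total 1779 blocks

Total weighted distance at each candidate:
  North (0, 10): total = 3568
  South (10, 3): total = 1779
  East (7, 9): total = 2794
Minimum is at South with total 1779 blocks.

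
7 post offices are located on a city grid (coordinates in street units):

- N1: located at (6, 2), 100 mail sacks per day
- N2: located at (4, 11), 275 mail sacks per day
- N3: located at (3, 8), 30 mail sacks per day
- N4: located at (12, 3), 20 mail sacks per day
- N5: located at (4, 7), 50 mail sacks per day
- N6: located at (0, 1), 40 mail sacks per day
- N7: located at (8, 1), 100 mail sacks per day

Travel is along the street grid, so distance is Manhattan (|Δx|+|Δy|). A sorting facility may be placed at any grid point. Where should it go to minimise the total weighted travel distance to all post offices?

Manhattan distance separates: Σwᵢ(|x−xᵢ|+|y−yᵢ|) = Σwᵢ|x−xᵢ| + Σwᵢ|y−yᵢ|, so x and y are optimised independently as 1-D weighted medians.
Total weight W = 615; half = 307.5.
x-coordinate, sorted with cumulative weight:
  x=0 (N6, w=40) cum 40
  x=3 (N3, w=30) cum 70
  x=4 (N2, w=275) cum 345  ← median
  x=4 (N5, w=50) cum 395
  x=6 (N1, w=100) cum 495
  x=8 (N7, w=100) cum 595
  x=12 (N4, w=20) cum 615
⇒ x* = 4
y-coordinate, sorted with cumulative weight:
  y=1 (N6, w=40) cum 40
  y=1 (N7, w=100) cum 140
  y=2 (N1, w=100) cum 240
  y=3 (N4, w=20) cum 260
  y=7 (N5, w=50) cum 310  ← median
  y=8 (N3, w=30) cum 340
  y=11 (N2, w=275) cum 615
⇒ y* = 7

(4, 7)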